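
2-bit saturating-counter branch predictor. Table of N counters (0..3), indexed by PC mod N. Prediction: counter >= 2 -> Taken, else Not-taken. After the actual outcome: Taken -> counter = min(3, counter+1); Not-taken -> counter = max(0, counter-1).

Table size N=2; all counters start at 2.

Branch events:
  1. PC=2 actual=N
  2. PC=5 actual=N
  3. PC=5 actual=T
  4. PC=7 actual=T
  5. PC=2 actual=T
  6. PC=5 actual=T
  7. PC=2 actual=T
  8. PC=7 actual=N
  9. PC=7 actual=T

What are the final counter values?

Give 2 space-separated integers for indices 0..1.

Ev 1: PC=2 idx=0 pred=T actual=N -> ctr[0]=1
Ev 2: PC=5 idx=1 pred=T actual=N -> ctr[1]=1
Ev 3: PC=5 idx=1 pred=N actual=T -> ctr[1]=2
Ev 4: PC=7 idx=1 pred=T actual=T -> ctr[1]=3
Ev 5: PC=2 idx=0 pred=N actual=T -> ctr[0]=2
Ev 6: PC=5 idx=1 pred=T actual=T -> ctr[1]=3
Ev 7: PC=2 idx=0 pred=T actual=T -> ctr[0]=3
Ev 8: PC=7 idx=1 pred=T actual=N -> ctr[1]=2
Ev 9: PC=7 idx=1 pred=T actual=T -> ctr[1]=3

Answer: 3 3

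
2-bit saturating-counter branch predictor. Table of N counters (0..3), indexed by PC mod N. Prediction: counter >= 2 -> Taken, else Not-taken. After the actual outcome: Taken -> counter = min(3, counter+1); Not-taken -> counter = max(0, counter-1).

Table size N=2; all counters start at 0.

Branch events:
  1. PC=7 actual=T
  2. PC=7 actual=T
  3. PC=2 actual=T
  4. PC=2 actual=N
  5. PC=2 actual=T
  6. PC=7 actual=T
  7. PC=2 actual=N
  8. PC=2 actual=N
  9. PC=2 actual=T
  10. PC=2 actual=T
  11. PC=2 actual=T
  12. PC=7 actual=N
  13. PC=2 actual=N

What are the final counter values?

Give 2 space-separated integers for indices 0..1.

Answer: 2 2

Derivation:
Ev 1: PC=7 idx=1 pred=N actual=T -> ctr[1]=1
Ev 2: PC=7 idx=1 pred=N actual=T -> ctr[1]=2
Ev 3: PC=2 idx=0 pred=N actual=T -> ctr[0]=1
Ev 4: PC=2 idx=0 pred=N actual=N -> ctr[0]=0
Ev 5: PC=2 idx=0 pred=N actual=T -> ctr[0]=1
Ev 6: PC=7 idx=1 pred=T actual=T -> ctr[1]=3
Ev 7: PC=2 idx=0 pred=N actual=N -> ctr[0]=0
Ev 8: PC=2 idx=0 pred=N actual=N -> ctr[0]=0
Ev 9: PC=2 idx=0 pred=N actual=T -> ctr[0]=1
Ev 10: PC=2 idx=0 pred=N actual=T -> ctr[0]=2
Ev 11: PC=2 idx=0 pred=T actual=T -> ctr[0]=3
Ev 12: PC=7 idx=1 pred=T actual=N -> ctr[1]=2
Ev 13: PC=2 idx=0 pred=T actual=N -> ctr[0]=2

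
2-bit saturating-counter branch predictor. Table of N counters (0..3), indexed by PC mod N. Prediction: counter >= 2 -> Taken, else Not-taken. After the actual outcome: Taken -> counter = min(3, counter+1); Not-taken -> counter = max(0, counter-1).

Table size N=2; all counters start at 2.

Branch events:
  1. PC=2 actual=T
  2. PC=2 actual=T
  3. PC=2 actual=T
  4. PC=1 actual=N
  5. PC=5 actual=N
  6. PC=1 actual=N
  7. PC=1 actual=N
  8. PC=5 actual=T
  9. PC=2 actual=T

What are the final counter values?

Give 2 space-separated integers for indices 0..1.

Ev 1: PC=2 idx=0 pred=T actual=T -> ctr[0]=3
Ev 2: PC=2 idx=0 pred=T actual=T -> ctr[0]=3
Ev 3: PC=2 idx=0 pred=T actual=T -> ctr[0]=3
Ev 4: PC=1 idx=1 pred=T actual=N -> ctr[1]=1
Ev 5: PC=5 idx=1 pred=N actual=N -> ctr[1]=0
Ev 6: PC=1 idx=1 pred=N actual=N -> ctr[1]=0
Ev 7: PC=1 idx=1 pred=N actual=N -> ctr[1]=0
Ev 8: PC=5 idx=1 pred=N actual=T -> ctr[1]=1
Ev 9: PC=2 idx=0 pred=T actual=T -> ctr[0]=3

Answer: 3 1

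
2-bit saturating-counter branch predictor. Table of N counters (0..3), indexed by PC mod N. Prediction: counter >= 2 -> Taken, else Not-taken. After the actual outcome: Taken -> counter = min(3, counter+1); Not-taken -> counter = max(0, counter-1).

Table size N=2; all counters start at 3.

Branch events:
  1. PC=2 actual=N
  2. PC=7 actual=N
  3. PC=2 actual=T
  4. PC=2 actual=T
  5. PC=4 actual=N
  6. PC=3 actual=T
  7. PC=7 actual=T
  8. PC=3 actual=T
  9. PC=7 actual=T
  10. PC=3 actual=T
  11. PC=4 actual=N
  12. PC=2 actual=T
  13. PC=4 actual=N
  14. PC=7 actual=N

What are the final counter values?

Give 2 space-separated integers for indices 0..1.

Answer: 1 2

Derivation:
Ev 1: PC=2 idx=0 pred=T actual=N -> ctr[0]=2
Ev 2: PC=7 idx=1 pred=T actual=N -> ctr[1]=2
Ev 3: PC=2 idx=0 pred=T actual=T -> ctr[0]=3
Ev 4: PC=2 idx=0 pred=T actual=T -> ctr[0]=3
Ev 5: PC=4 idx=0 pred=T actual=N -> ctr[0]=2
Ev 6: PC=3 idx=1 pred=T actual=T -> ctr[1]=3
Ev 7: PC=7 idx=1 pred=T actual=T -> ctr[1]=3
Ev 8: PC=3 idx=1 pred=T actual=T -> ctr[1]=3
Ev 9: PC=7 idx=1 pred=T actual=T -> ctr[1]=3
Ev 10: PC=3 idx=1 pred=T actual=T -> ctr[1]=3
Ev 11: PC=4 idx=0 pred=T actual=N -> ctr[0]=1
Ev 12: PC=2 idx=0 pred=N actual=T -> ctr[0]=2
Ev 13: PC=4 idx=0 pred=T actual=N -> ctr[0]=1
Ev 14: PC=7 idx=1 pred=T actual=N -> ctr[1]=2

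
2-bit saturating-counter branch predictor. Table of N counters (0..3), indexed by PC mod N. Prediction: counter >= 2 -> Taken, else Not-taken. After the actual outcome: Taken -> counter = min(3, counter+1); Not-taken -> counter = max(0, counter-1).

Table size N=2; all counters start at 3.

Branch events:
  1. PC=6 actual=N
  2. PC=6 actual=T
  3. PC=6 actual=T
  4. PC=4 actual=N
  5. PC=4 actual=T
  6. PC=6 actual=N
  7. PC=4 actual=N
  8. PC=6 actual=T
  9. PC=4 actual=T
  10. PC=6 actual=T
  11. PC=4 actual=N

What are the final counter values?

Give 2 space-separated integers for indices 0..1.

Ev 1: PC=6 idx=0 pred=T actual=N -> ctr[0]=2
Ev 2: PC=6 idx=0 pred=T actual=T -> ctr[0]=3
Ev 3: PC=6 idx=0 pred=T actual=T -> ctr[0]=3
Ev 4: PC=4 idx=0 pred=T actual=N -> ctr[0]=2
Ev 5: PC=4 idx=0 pred=T actual=T -> ctr[0]=3
Ev 6: PC=6 idx=0 pred=T actual=N -> ctr[0]=2
Ev 7: PC=4 idx=0 pred=T actual=N -> ctr[0]=1
Ev 8: PC=6 idx=0 pred=N actual=T -> ctr[0]=2
Ev 9: PC=4 idx=0 pred=T actual=T -> ctr[0]=3
Ev 10: PC=6 idx=0 pred=T actual=T -> ctr[0]=3
Ev 11: PC=4 idx=0 pred=T actual=N -> ctr[0]=2

Answer: 2 3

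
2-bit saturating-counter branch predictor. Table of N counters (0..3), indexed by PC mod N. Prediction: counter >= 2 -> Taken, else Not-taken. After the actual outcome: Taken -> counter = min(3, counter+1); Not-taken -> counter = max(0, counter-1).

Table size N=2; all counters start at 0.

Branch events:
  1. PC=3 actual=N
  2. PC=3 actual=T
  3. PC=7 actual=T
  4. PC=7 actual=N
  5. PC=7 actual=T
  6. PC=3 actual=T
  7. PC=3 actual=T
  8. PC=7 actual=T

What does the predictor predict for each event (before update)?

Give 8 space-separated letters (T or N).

Ev 1: PC=3 idx=1 pred=N actual=N -> ctr[1]=0
Ev 2: PC=3 idx=1 pred=N actual=T -> ctr[1]=1
Ev 3: PC=7 idx=1 pred=N actual=T -> ctr[1]=2
Ev 4: PC=7 idx=1 pred=T actual=N -> ctr[1]=1
Ev 5: PC=7 idx=1 pred=N actual=T -> ctr[1]=2
Ev 6: PC=3 idx=1 pred=T actual=T -> ctr[1]=3
Ev 7: PC=3 idx=1 pred=T actual=T -> ctr[1]=3
Ev 8: PC=7 idx=1 pred=T actual=T -> ctr[1]=3

Answer: N N N T N T T T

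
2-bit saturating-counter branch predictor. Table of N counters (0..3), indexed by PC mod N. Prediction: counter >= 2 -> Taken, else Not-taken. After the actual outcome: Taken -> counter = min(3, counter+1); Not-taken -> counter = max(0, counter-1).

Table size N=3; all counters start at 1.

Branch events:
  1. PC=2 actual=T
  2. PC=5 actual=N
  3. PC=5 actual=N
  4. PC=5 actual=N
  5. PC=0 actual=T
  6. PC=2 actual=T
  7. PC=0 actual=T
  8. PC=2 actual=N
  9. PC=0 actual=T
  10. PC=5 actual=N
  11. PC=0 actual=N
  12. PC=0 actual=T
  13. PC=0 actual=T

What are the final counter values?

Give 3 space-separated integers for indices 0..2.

Ev 1: PC=2 idx=2 pred=N actual=T -> ctr[2]=2
Ev 2: PC=5 idx=2 pred=T actual=N -> ctr[2]=1
Ev 3: PC=5 idx=2 pred=N actual=N -> ctr[2]=0
Ev 4: PC=5 idx=2 pred=N actual=N -> ctr[2]=0
Ev 5: PC=0 idx=0 pred=N actual=T -> ctr[0]=2
Ev 6: PC=2 idx=2 pred=N actual=T -> ctr[2]=1
Ev 7: PC=0 idx=0 pred=T actual=T -> ctr[0]=3
Ev 8: PC=2 idx=2 pred=N actual=N -> ctr[2]=0
Ev 9: PC=0 idx=0 pred=T actual=T -> ctr[0]=3
Ev 10: PC=5 idx=2 pred=N actual=N -> ctr[2]=0
Ev 11: PC=0 idx=0 pred=T actual=N -> ctr[0]=2
Ev 12: PC=0 idx=0 pred=T actual=T -> ctr[0]=3
Ev 13: PC=0 idx=0 pred=T actual=T -> ctr[0]=3

Answer: 3 1 0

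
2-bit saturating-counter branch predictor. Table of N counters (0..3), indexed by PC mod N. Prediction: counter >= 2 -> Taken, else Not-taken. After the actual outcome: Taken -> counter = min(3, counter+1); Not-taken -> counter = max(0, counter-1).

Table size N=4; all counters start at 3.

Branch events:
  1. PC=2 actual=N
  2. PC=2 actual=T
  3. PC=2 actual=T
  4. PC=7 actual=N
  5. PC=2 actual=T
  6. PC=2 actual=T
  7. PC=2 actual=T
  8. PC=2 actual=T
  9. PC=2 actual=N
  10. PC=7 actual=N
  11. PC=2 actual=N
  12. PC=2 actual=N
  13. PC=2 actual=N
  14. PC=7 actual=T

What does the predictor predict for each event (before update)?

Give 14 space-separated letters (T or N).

Ev 1: PC=2 idx=2 pred=T actual=N -> ctr[2]=2
Ev 2: PC=2 idx=2 pred=T actual=T -> ctr[2]=3
Ev 3: PC=2 idx=2 pred=T actual=T -> ctr[2]=3
Ev 4: PC=7 idx=3 pred=T actual=N -> ctr[3]=2
Ev 5: PC=2 idx=2 pred=T actual=T -> ctr[2]=3
Ev 6: PC=2 idx=2 pred=T actual=T -> ctr[2]=3
Ev 7: PC=2 idx=2 pred=T actual=T -> ctr[2]=3
Ev 8: PC=2 idx=2 pred=T actual=T -> ctr[2]=3
Ev 9: PC=2 idx=2 pred=T actual=N -> ctr[2]=2
Ev 10: PC=7 idx=3 pred=T actual=N -> ctr[3]=1
Ev 11: PC=2 idx=2 pred=T actual=N -> ctr[2]=1
Ev 12: PC=2 idx=2 pred=N actual=N -> ctr[2]=0
Ev 13: PC=2 idx=2 pred=N actual=N -> ctr[2]=0
Ev 14: PC=7 idx=3 pred=N actual=T -> ctr[3]=2

Answer: T T T T T T T T T T T N N N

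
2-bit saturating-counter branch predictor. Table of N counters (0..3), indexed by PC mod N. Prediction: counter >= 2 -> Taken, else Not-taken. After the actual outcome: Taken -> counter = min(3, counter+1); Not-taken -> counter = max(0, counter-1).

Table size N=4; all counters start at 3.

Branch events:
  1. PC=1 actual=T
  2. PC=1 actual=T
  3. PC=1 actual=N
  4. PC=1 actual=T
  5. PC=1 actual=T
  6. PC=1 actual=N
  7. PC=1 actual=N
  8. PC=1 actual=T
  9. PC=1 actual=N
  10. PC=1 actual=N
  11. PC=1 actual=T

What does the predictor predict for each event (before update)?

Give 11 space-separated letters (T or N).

Answer: T T T T T T T N T N N

Derivation:
Ev 1: PC=1 idx=1 pred=T actual=T -> ctr[1]=3
Ev 2: PC=1 idx=1 pred=T actual=T -> ctr[1]=3
Ev 3: PC=1 idx=1 pred=T actual=N -> ctr[1]=2
Ev 4: PC=1 idx=1 pred=T actual=T -> ctr[1]=3
Ev 5: PC=1 idx=1 pred=T actual=T -> ctr[1]=3
Ev 6: PC=1 idx=1 pred=T actual=N -> ctr[1]=2
Ev 7: PC=1 idx=1 pred=T actual=N -> ctr[1]=1
Ev 8: PC=1 idx=1 pred=N actual=T -> ctr[1]=2
Ev 9: PC=1 idx=1 pred=T actual=N -> ctr[1]=1
Ev 10: PC=1 idx=1 pred=N actual=N -> ctr[1]=0
Ev 11: PC=1 idx=1 pred=N actual=T -> ctr[1]=1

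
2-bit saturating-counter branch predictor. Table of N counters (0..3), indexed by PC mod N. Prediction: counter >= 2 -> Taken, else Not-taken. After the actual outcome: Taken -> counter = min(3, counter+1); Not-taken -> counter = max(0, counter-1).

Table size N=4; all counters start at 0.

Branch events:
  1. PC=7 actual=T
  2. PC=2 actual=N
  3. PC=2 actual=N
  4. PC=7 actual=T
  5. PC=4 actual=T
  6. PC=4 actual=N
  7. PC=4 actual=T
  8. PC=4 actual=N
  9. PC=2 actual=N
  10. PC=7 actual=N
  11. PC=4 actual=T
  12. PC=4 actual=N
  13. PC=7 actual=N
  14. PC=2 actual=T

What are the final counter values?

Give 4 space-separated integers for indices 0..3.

Answer: 0 0 1 0

Derivation:
Ev 1: PC=7 idx=3 pred=N actual=T -> ctr[3]=1
Ev 2: PC=2 idx=2 pred=N actual=N -> ctr[2]=0
Ev 3: PC=2 idx=2 pred=N actual=N -> ctr[2]=0
Ev 4: PC=7 idx=3 pred=N actual=T -> ctr[3]=2
Ev 5: PC=4 idx=0 pred=N actual=T -> ctr[0]=1
Ev 6: PC=4 idx=0 pred=N actual=N -> ctr[0]=0
Ev 7: PC=4 idx=0 pred=N actual=T -> ctr[0]=1
Ev 8: PC=4 idx=0 pred=N actual=N -> ctr[0]=0
Ev 9: PC=2 idx=2 pred=N actual=N -> ctr[2]=0
Ev 10: PC=7 idx=3 pred=T actual=N -> ctr[3]=1
Ev 11: PC=4 idx=0 pred=N actual=T -> ctr[0]=1
Ev 12: PC=4 idx=0 pred=N actual=N -> ctr[0]=0
Ev 13: PC=7 idx=3 pred=N actual=N -> ctr[3]=0
Ev 14: PC=2 idx=2 pred=N actual=T -> ctr[2]=1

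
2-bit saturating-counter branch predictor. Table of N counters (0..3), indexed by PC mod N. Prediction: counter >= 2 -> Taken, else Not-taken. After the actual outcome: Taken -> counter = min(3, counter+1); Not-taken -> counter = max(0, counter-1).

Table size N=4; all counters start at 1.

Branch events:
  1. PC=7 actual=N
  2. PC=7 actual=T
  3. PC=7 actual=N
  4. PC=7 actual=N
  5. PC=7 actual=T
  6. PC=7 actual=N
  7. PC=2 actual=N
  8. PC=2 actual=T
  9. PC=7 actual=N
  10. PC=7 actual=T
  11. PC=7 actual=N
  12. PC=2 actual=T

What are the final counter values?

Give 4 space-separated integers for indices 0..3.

Answer: 1 1 2 0

Derivation:
Ev 1: PC=7 idx=3 pred=N actual=N -> ctr[3]=0
Ev 2: PC=7 idx=3 pred=N actual=T -> ctr[3]=1
Ev 3: PC=7 idx=3 pred=N actual=N -> ctr[3]=0
Ev 4: PC=7 idx=3 pred=N actual=N -> ctr[3]=0
Ev 5: PC=7 idx=3 pred=N actual=T -> ctr[3]=1
Ev 6: PC=7 idx=3 pred=N actual=N -> ctr[3]=0
Ev 7: PC=2 idx=2 pred=N actual=N -> ctr[2]=0
Ev 8: PC=2 idx=2 pred=N actual=T -> ctr[2]=1
Ev 9: PC=7 idx=3 pred=N actual=N -> ctr[3]=0
Ev 10: PC=7 idx=3 pred=N actual=T -> ctr[3]=1
Ev 11: PC=7 idx=3 pred=N actual=N -> ctr[3]=0
Ev 12: PC=2 idx=2 pred=N actual=T -> ctr[2]=2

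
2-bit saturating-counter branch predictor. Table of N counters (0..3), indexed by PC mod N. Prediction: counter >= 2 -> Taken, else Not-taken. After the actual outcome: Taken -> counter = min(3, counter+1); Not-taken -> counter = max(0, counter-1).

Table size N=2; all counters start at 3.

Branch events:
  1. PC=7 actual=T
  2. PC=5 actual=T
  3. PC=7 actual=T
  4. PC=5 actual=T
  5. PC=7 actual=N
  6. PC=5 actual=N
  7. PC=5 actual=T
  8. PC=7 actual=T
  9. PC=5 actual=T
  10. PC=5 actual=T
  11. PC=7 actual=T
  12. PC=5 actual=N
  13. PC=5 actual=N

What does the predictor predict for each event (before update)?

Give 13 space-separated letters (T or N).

Ev 1: PC=7 idx=1 pred=T actual=T -> ctr[1]=3
Ev 2: PC=5 idx=1 pred=T actual=T -> ctr[1]=3
Ev 3: PC=7 idx=1 pred=T actual=T -> ctr[1]=3
Ev 4: PC=5 idx=1 pred=T actual=T -> ctr[1]=3
Ev 5: PC=7 idx=1 pred=T actual=N -> ctr[1]=2
Ev 6: PC=5 idx=1 pred=T actual=N -> ctr[1]=1
Ev 7: PC=5 idx=1 pred=N actual=T -> ctr[1]=2
Ev 8: PC=7 idx=1 pred=T actual=T -> ctr[1]=3
Ev 9: PC=5 idx=1 pred=T actual=T -> ctr[1]=3
Ev 10: PC=5 idx=1 pred=T actual=T -> ctr[1]=3
Ev 11: PC=7 idx=1 pred=T actual=T -> ctr[1]=3
Ev 12: PC=5 idx=1 pred=T actual=N -> ctr[1]=2
Ev 13: PC=5 idx=1 pred=T actual=N -> ctr[1]=1

Answer: T T T T T T N T T T T T T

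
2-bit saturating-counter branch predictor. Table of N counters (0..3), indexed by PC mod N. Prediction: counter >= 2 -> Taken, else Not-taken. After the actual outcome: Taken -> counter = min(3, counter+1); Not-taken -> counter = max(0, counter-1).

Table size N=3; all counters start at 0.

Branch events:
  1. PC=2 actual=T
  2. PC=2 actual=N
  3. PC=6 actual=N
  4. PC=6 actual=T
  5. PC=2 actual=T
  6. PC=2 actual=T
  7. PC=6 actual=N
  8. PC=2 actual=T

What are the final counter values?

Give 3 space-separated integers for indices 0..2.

Ev 1: PC=2 idx=2 pred=N actual=T -> ctr[2]=1
Ev 2: PC=2 idx=2 pred=N actual=N -> ctr[2]=0
Ev 3: PC=6 idx=0 pred=N actual=N -> ctr[0]=0
Ev 4: PC=6 idx=0 pred=N actual=T -> ctr[0]=1
Ev 5: PC=2 idx=2 pred=N actual=T -> ctr[2]=1
Ev 6: PC=2 idx=2 pred=N actual=T -> ctr[2]=2
Ev 7: PC=6 idx=0 pred=N actual=N -> ctr[0]=0
Ev 8: PC=2 idx=2 pred=T actual=T -> ctr[2]=3

Answer: 0 0 3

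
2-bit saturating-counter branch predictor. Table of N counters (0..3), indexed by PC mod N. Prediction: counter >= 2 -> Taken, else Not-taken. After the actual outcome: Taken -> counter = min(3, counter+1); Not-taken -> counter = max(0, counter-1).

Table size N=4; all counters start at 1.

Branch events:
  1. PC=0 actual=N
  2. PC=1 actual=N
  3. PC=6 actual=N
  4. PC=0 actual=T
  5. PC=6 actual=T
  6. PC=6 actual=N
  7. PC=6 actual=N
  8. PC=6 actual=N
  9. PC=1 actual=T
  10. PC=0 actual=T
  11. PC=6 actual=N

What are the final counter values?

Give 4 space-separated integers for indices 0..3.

Answer: 2 1 0 1

Derivation:
Ev 1: PC=0 idx=0 pred=N actual=N -> ctr[0]=0
Ev 2: PC=1 idx=1 pred=N actual=N -> ctr[1]=0
Ev 3: PC=6 idx=2 pred=N actual=N -> ctr[2]=0
Ev 4: PC=0 idx=0 pred=N actual=T -> ctr[0]=1
Ev 5: PC=6 idx=2 pred=N actual=T -> ctr[2]=1
Ev 6: PC=6 idx=2 pred=N actual=N -> ctr[2]=0
Ev 7: PC=6 idx=2 pred=N actual=N -> ctr[2]=0
Ev 8: PC=6 idx=2 pred=N actual=N -> ctr[2]=0
Ev 9: PC=1 idx=1 pred=N actual=T -> ctr[1]=1
Ev 10: PC=0 idx=0 pred=N actual=T -> ctr[0]=2
Ev 11: PC=6 idx=2 pred=N actual=N -> ctr[2]=0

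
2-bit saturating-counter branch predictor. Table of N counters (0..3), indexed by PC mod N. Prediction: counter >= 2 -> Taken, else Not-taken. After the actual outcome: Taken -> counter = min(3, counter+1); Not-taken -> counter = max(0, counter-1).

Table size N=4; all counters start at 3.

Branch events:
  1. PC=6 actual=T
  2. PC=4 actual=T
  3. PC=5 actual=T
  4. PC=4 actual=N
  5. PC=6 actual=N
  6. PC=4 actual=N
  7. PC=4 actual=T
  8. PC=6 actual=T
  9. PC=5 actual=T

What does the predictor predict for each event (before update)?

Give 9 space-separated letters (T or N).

Ev 1: PC=6 idx=2 pred=T actual=T -> ctr[2]=3
Ev 2: PC=4 idx=0 pred=T actual=T -> ctr[0]=3
Ev 3: PC=5 idx=1 pred=T actual=T -> ctr[1]=3
Ev 4: PC=4 idx=0 pred=T actual=N -> ctr[0]=2
Ev 5: PC=6 idx=2 pred=T actual=N -> ctr[2]=2
Ev 6: PC=4 idx=0 pred=T actual=N -> ctr[0]=1
Ev 7: PC=4 idx=0 pred=N actual=T -> ctr[0]=2
Ev 8: PC=6 idx=2 pred=T actual=T -> ctr[2]=3
Ev 9: PC=5 idx=1 pred=T actual=T -> ctr[1]=3

Answer: T T T T T T N T T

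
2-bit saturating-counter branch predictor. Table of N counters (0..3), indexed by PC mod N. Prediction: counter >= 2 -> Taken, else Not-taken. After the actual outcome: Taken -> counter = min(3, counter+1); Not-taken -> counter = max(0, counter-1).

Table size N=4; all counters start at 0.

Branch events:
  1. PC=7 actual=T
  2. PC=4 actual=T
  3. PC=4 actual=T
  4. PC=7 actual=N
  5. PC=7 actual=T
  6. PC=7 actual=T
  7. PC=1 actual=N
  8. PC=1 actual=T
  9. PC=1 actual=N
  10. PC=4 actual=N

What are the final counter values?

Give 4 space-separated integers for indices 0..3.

Answer: 1 0 0 2

Derivation:
Ev 1: PC=7 idx=3 pred=N actual=T -> ctr[3]=1
Ev 2: PC=4 idx=0 pred=N actual=T -> ctr[0]=1
Ev 3: PC=4 idx=0 pred=N actual=T -> ctr[0]=2
Ev 4: PC=7 idx=3 pred=N actual=N -> ctr[3]=0
Ev 5: PC=7 idx=3 pred=N actual=T -> ctr[3]=1
Ev 6: PC=7 idx=3 pred=N actual=T -> ctr[3]=2
Ev 7: PC=1 idx=1 pred=N actual=N -> ctr[1]=0
Ev 8: PC=1 idx=1 pred=N actual=T -> ctr[1]=1
Ev 9: PC=1 idx=1 pred=N actual=N -> ctr[1]=0
Ev 10: PC=4 idx=0 pred=T actual=N -> ctr[0]=1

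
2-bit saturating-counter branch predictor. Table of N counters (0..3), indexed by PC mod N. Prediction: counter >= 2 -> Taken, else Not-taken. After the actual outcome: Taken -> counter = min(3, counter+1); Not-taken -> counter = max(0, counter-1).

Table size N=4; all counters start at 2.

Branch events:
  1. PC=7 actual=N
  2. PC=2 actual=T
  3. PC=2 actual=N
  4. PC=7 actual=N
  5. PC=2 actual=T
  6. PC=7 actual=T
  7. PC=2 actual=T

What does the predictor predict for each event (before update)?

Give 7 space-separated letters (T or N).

Ev 1: PC=7 idx=3 pred=T actual=N -> ctr[3]=1
Ev 2: PC=2 idx=2 pred=T actual=T -> ctr[2]=3
Ev 3: PC=2 idx=2 pred=T actual=N -> ctr[2]=2
Ev 4: PC=7 idx=3 pred=N actual=N -> ctr[3]=0
Ev 5: PC=2 idx=2 pred=T actual=T -> ctr[2]=3
Ev 6: PC=7 idx=3 pred=N actual=T -> ctr[3]=1
Ev 7: PC=2 idx=2 pred=T actual=T -> ctr[2]=3

Answer: T T T N T N T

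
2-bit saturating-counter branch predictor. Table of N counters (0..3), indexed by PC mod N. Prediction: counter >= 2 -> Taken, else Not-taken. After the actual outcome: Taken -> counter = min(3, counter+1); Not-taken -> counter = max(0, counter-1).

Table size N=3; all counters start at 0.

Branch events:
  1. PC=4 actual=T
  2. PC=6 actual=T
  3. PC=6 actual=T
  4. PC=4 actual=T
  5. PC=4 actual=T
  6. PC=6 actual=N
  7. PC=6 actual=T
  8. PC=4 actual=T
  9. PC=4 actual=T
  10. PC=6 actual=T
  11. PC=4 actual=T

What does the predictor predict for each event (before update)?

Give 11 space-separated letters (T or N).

Ev 1: PC=4 idx=1 pred=N actual=T -> ctr[1]=1
Ev 2: PC=6 idx=0 pred=N actual=T -> ctr[0]=1
Ev 3: PC=6 idx=0 pred=N actual=T -> ctr[0]=2
Ev 4: PC=4 idx=1 pred=N actual=T -> ctr[1]=2
Ev 5: PC=4 idx=1 pred=T actual=T -> ctr[1]=3
Ev 6: PC=6 idx=0 pred=T actual=N -> ctr[0]=1
Ev 7: PC=6 idx=0 pred=N actual=T -> ctr[0]=2
Ev 8: PC=4 idx=1 pred=T actual=T -> ctr[1]=3
Ev 9: PC=4 idx=1 pred=T actual=T -> ctr[1]=3
Ev 10: PC=6 idx=0 pred=T actual=T -> ctr[0]=3
Ev 11: PC=4 idx=1 pred=T actual=T -> ctr[1]=3

Answer: N N N N T T N T T T T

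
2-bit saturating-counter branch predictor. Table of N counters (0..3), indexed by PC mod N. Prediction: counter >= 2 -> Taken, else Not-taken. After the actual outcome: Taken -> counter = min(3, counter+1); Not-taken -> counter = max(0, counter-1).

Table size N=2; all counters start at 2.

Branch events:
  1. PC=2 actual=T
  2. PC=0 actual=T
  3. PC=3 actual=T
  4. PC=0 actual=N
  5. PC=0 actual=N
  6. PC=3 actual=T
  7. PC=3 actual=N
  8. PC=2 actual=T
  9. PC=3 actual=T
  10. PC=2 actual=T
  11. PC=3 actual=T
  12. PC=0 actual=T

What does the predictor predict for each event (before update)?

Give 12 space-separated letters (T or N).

Answer: T T T T T T T N T T T T

Derivation:
Ev 1: PC=2 idx=0 pred=T actual=T -> ctr[0]=3
Ev 2: PC=0 idx=0 pred=T actual=T -> ctr[0]=3
Ev 3: PC=3 idx=1 pred=T actual=T -> ctr[1]=3
Ev 4: PC=0 idx=0 pred=T actual=N -> ctr[0]=2
Ev 5: PC=0 idx=0 pred=T actual=N -> ctr[0]=1
Ev 6: PC=3 idx=1 pred=T actual=T -> ctr[1]=3
Ev 7: PC=3 idx=1 pred=T actual=N -> ctr[1]=2
Ev 8: PC=2 idx=0 pred=N actual=T -> ctr[0]=2
Ev 9: PC=3 idx=1 pred=T actual=T -> ctr[1]=3
Ev 10: PC=2 idx=0 pred=T actual=T -> ctr[0]=3
Ev 11: PC=3 idx=1 pred=T actual=T -> ctr[1]=3
Ev 12: PC=0 idx=0 pred=T actual=T -> ctr[0]=3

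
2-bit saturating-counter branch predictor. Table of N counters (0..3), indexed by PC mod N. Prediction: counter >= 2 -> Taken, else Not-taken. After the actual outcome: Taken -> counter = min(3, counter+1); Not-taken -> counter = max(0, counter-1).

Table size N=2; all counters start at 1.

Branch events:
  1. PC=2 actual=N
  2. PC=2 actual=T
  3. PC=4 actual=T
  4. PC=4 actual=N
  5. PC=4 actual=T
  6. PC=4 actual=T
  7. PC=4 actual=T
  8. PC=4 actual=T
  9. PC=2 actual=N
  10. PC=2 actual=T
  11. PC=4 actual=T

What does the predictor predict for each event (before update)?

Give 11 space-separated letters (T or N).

Answer: N N N T N T T T T T T

Derivation:
Ev 1: PC=2 idx=0 pred=N actual=N -> ctr[0]=0
Ev 2: PC=2 idx=0 pred=N actual=T -> ctr[0]=1
Ev 3: PC=4 idx=0 pred=N actual=T -> ctr[0]=2
Ev 4: PC=4 idx=0 pred=T actual=N -> ctr[0]=1
Ev 5: PC=4 idx=0 pred=N actual=T -> ctr[0]=2
Ev 6: PC=4 idx=0 pred=T actual=T -> ctr[0]=3
Ev 7: PC=4 idx=0 pred=T actual=T -> ctr[0]=3
Ev 8: PC=4 idx=0 pred=T actual=T -> ctr[0]=3
Ev 9: PC=2 idx=0 pred=T actual=N -> ctr[0]=2
Ev 10: PC=2 idx=0 pred=T actual=T -> ctr[0]=3
Ev 11: PC=4 idx=0 pred=T actual=T -> ctr[0]=3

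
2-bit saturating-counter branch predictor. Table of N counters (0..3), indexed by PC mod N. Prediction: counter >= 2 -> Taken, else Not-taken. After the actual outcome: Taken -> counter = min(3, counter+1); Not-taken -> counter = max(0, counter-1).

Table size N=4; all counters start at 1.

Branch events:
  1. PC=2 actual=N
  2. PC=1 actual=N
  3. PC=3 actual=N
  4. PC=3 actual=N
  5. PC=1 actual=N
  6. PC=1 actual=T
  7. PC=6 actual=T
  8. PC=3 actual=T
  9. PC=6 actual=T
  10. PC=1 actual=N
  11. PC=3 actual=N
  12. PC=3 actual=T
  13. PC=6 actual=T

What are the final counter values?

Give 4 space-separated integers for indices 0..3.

Answer: 1 0 3 1

Derivation:
Ev 1: PC=2 idx=2 pred=N actual=N -> ctr[2]=0
Ev 2: PC=1 idx=1 pred=N actual=N -> ctr[1]=0
Ev 3: PC=3 idx=3 pred=N actual=N -> ctr[3]=0
Ev 4: PC=3 idx=3 pred=N actual=N -> ctr[3]=0
Ev 5: PC=1 idx=1 pred=N actual=N -> ctr[1]=0
Ev 6: PC=1 idx=1 pred=N actual=T -> ctr[1]=1
Ev 7: PC=6 idx=2 pred=N actual=T -> ctr[2]=1
Ev 8: PC=3 idx=3 pred=N actual=T -> ctr[3]=1
Ev 9: PC=6 idx=2 pred=N actual=T -> ctr[2]=2
Ev 10: PC=1 idx=1 pred=N actual=N -> ctr[1]=0
Ev 11: PC=3 idx=3 pred=N actual=N -> ctr[3]=0
Ev 12: PC=3 idx=3 pred=N actual=T -> ctr[3]=1
Ev 13: PC=6 idx=2 pred=T actual=T -> ctr[2]=3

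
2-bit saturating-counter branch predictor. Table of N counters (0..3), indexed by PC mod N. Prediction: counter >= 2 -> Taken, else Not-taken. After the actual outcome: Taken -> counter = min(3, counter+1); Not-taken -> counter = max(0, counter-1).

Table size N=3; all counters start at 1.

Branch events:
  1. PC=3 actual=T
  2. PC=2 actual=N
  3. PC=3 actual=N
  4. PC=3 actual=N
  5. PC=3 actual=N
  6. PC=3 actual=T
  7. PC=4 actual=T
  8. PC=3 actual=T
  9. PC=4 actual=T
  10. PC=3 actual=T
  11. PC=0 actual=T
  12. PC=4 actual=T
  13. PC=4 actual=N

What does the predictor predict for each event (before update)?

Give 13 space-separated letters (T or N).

Answer: N N T N N N N N T T T T T

Derivation:
Ev 1: PC=3 idx=0 pred=N actual=T -> ctr[0]=2
Ev 2: PC=2 idx=2 pred=N actual=N -> ctr[2]=0
Ev 3: PC=3 idx=0 pred=T actual=N -> ctr[0]=1
Ev 4: PC=3 idx=0 pred=N actual=N -> ctr[0]=0
Ev 5: PC=3 idx=0 pred=N actual=N -> ctr[0]=0
Ev 6: PC=3 idx=0 pred=N actual=T -> ctr[0]=1
Ev 7: PC=4 idx=1 pred=N actual=T -> ctr[1]=2
Ev 8: PC=3 idx=0 pred=N actual=T -> ctr[0]=2
Ev 9: PC=4 idx=1 pred=T actual=T -> ctr[1]=3
Ev 10: PC=3 idx=0 pred=T actual=T -> ctr[0]=3
Ev 11: PC=0 idx=0 pred=T actual=T -> ctr[0]=3
Ev 12: PC=4 idx=1 pred=T actual=T -> ctr[1]=3
Ev 13: PC=4 idx=1 pred=T actual=N -> ctr[1]=2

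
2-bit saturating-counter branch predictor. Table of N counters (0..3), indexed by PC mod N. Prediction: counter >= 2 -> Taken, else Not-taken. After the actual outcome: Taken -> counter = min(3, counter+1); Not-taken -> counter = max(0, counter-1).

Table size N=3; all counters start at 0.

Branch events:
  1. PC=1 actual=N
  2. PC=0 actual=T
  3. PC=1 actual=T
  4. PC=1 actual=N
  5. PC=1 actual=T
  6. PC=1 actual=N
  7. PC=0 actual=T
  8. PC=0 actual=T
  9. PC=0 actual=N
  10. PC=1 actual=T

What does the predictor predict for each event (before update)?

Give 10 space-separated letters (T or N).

Answer: N N N N N N N T T N

Derivation:
Ev 1: PC=1 idx=1 pred=N actual=N -> ctr[1]=0
Ev 2: PC=0 idx=0 pred=N actual=T -> ctr[0]=1
Ev 3: PC=1 idx=1 pred=N actual=T -> ctr[1]=1
Ev 4: PC=1 idx=1 pred=N actual=N -> ctr[1]=0
Ev 5: PC=1 idx=1 pred=N actual=T -> ctr[1]=1
Ev 6: PC=1 idx=1 pred=N actual=N -> ctr[1]=0
Ev 7: PC=0 idx=0 pred=N actual=T -> ctr[0]=2
Ev 8: PC=0 idx=0 pred=T actual=T -> ctr[0]=3
Ev 9: PC=0 idx=0 pred=T actual=N -> ctr[0]=2
Ev 10: PC=1 idx=1 pred=N actual=T -> ctr[1]=1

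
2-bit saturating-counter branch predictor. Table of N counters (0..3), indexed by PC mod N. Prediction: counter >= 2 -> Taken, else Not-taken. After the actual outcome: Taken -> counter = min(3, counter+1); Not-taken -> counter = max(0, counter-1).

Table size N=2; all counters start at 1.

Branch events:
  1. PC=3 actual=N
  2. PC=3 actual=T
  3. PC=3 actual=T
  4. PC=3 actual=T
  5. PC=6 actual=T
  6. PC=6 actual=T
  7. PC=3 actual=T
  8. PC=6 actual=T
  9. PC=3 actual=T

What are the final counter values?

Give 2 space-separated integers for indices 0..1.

Ev 1: PC=3 idx=1 pred=N actual=N -> ctr[1]=0
Ev 2: PC=3 idx=1 pred=N actual=T -> ctr[1]=1
Ev 3: PC=3 idx=1 pred=N actual=T -> ctr[1]=2
Ev 4: PC=3 idx=1 pred=T actual=T -> ctr[1]=3
Ev 5: PC=6 idx=0 pred=N actual=T -> ctr[0]=2
Ev 6: PC=6 idx=0 pred=T actual=T -> ctr[0]=3
Ev 7: PC=3 idx=1 pred=T actual=T -> ctr[1]=3
Ev 8: PC=6 idx=0 pred=T actual=T -> ctr[0]=3
Ev 9: PC=3 idx=1 pred=T actual=T -> ctr[1]=3

Answer: 3 3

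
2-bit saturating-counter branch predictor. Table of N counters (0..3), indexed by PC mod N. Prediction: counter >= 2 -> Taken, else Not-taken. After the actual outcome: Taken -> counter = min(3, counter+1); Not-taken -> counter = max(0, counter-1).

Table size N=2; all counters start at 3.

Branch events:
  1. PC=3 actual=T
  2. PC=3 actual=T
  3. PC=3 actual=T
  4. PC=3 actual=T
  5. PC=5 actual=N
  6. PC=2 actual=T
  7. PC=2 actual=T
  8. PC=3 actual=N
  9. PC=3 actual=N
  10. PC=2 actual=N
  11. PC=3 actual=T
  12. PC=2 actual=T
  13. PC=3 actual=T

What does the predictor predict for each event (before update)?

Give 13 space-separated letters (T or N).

Answer: T T T T T T T T N T N T N

Derivation:
Ev 1: PC=3 idx=1 pred=T actual=T -> ctr[1]=3
Ev 2: PC=3 idx=1 pred=T actual=T -> ctr[1]=3
Ev 3: PC=3 idx=1 pred=T actual=T -> ctr[1]=3
Ev 4: PC=3 idx=1 pred=T actual=T -> ctr[1]=3
Ev 5: PC=5 idx=1 pred=T actual=N -> ctr[1]=2
Ev 6: PC=2 idx=0 pred=T actual=T -> ctr[0]=3
Ev 7: PC=2 idx=0 pred=T actual=T -> ctr[0]=3
Ev 8: PC=3 idx=1 pred=T actual=N -> ctr[1]=1
Ev 9: PC=3 idx=1 pred=N actual=N -> ctr[1]=0
Ev 10: PC=2 idx=0 pred=T actual=N -> ctr[0]=2
Ev 11: PC=3 idx=1 pred=N actual=T -> ctr[1]=1
Ev 12: PC=2 idx=0 pred=T actual=T -> ctr[0]=3
Ev 13: PC=3 idx=1 pred=N actual=T -> ctr[1]=2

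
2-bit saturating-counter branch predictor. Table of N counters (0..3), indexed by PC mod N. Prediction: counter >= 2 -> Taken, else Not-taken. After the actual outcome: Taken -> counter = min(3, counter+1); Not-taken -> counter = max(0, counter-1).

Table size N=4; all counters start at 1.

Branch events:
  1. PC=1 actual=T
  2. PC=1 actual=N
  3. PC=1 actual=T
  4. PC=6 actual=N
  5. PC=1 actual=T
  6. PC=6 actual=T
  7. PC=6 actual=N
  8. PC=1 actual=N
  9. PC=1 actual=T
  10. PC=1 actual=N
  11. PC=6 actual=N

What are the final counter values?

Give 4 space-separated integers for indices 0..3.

Ev 1: PC=1 idx=1 pred=N actual=T -> ctr[1]=2
Ev 2: PC=1 idx=1 pred=T actual=N -> ctr[1]=1
Ev 3: PC=1 idx=1 pred=N actual=T -> ctr[1]=2
Ev 4: PC=6 idx=2 pred=N actual=N -> ctr[2]=0
Ev 5: PC=1 idx=1 pred=T actual=T -> ctr[1]=3
Ev 6: PC=6 idx=2 pred=N actual=T -> ctr[2]=1
Ev 7: PC=6 idx=2 pred=N actual=N -> ctr[2]=0
Ev 8: PC=1 idx=1 pred=T actual=N -> ctr[1]=2
Ev 9: PC=1 idx=1 pred=T actual=T -> ctr[1]=3
Ev 10: PC=1 idx=1 pred=T actual=N -> ctr[1]=2
Ev 11: PC=6 idx=2 pred=N actual=N -> ctr[2]=0

Answer: 1 2 0 1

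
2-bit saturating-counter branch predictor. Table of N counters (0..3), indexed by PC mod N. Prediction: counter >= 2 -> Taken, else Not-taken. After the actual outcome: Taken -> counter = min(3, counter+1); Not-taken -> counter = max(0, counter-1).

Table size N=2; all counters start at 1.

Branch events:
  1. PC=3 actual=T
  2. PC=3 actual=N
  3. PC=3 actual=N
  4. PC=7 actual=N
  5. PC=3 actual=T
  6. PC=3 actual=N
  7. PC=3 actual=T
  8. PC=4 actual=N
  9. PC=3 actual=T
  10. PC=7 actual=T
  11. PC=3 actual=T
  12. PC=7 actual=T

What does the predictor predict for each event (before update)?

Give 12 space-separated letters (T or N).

Ev 1: PC=3 idx=1 pred=N actual=T -> ctr[1]=2
Ev 2: PC=3 idx=1 pred=T actual=N -> ctr[1]=1
Ev 3: PC=3 idx=1 pred=N actual=N -> ctr[1]=0
Ev 4: PC=7 idx=1 pred=N actual=N -> ctr[1]=0
Ev 5: PC=3 idx=1 pred=N actual=T -> ctr[1]=1
Ev 6: PC=3 idx=1 pred=N actual=N -> ctr[1]=0
Ev 7: PC=3 idx=1 pred=N actual=T -> ctr[1]=1
Ev 8: PC=4 idx=0 pred=N actual=N -> ctr[0]=0
Ev 9: PC=3 idx=1 pred=N actual=T -> ctr[1]=2
Ev 10: PC=7 idx=1 pred=T actual=T -> ctr[1]=3
Ev 11: PC=3 idx=1 pred=T actual=T -> ctr[1]=3
Ev 12: PC=7 idx=1 pred=T actual=T -> ctr[1]=3

Answer: N T N N N N N N N T T T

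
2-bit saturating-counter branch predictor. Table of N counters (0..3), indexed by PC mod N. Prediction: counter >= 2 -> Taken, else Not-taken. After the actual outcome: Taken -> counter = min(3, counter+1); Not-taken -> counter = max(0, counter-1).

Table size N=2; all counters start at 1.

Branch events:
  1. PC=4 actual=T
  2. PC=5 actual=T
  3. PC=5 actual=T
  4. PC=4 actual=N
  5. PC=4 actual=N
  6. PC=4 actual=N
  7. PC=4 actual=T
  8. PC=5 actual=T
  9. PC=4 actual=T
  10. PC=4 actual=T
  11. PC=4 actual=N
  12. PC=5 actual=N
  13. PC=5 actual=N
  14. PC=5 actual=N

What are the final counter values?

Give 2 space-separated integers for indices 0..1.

Ev 1: PC=4 idx=0 pred=N actual=T -> ctr[0]=2
Ev 2: PC=5 idx=1 pred=N actual=T -> ctr[1]=2
Ev 3: PC=5 idx=1 pred=T actual=T -> ctr[1]=3
Ev 4: PC=4 idx=0 pred=T actual=N -> ctr[0]=1
Ev 5: PC=4 idx=0 pred=N actual=N -> ctr[0]=0
Ev 6: PC=4 idx=0 pred=N actual=N -> ctr[0]=0
Ev 7: PC=4 idx=0 pred=N actual=T -> ctr[0]=1
Ev 8: PC=5 idx=1 pred=T actual=T -> ctr[1]=3
Ev 9: PC=4 idx=0 pred=N actual=T -> ctr[0]=2
Ev 10: PC=4 idx=0 pred=T actual=T -> ctr[0]=3
Ev 11: PC=4 idx=0 pred=T actual=N -> ctr[0]=2
Ev 12: PC=5 idx=1 pred=T actual=N -> ctr[1]=2
Ev 13: PC=5 idx=1 pred=T actual=N -> ctr[1]=1
Ev 14: PC=5 idx=1 pred=N actual=N -> ctr[1]=0

Answer: 2 0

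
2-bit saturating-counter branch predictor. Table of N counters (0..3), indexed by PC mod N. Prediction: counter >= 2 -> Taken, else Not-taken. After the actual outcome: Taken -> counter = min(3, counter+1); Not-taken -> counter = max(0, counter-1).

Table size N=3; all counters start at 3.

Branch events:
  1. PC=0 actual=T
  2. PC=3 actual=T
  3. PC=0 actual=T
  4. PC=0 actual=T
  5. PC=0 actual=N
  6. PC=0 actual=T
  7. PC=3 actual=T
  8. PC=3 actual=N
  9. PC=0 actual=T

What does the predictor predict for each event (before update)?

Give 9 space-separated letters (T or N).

Answer: T T T T T T T T T

Derivation:
Ev 1: PC=0 idx=0 pred=T actual=T -> ctr[0]=3
Ev 2: PC=3 idx=0 pred=T actual=T -> ctr[0]=3
Ev 3: PC=0 idx=0 pred=T actual=T -> ctr[0]=3
Ev 4: PC=0 idx=0 pred=T actual=T -> ctr[0]=3
Ev 5: PC=0 idx=0 pred=T actual=N -> ctr[0]=2
Ev 6: PC=0 idx=0 pred=T actual=T -> ctr[0]=3
Ev 7: PC=3 idx=0 pred=T actual=T -> ctr[0]=3
Ev 8: PC=3 idx=0 pred=T actual=N -> ctr[0]=2
Ev 9: PC=0 idx=0 pred=T actual=T -> ctr[0]=3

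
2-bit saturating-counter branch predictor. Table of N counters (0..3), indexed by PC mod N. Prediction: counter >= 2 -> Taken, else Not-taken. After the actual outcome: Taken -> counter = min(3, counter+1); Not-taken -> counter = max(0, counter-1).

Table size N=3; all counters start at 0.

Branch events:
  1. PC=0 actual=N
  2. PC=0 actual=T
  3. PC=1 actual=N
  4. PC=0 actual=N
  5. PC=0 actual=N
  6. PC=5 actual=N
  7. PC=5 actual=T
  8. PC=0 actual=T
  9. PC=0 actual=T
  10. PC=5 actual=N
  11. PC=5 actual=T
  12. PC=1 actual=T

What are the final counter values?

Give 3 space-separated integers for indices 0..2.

Ev 1: PC=0 idx=0 pred=N actual=N -> ctr[0]=0
Ev 2: PC=0 idx=0 pred=N actual=T -> ctr[0]=1
Ev 3: PC=1 idx=1 pred=N actual=N -> ctr[1]=0
Ev 4: PC=0 idx=0 pred=N actual=N -> ctr[0]=0
Ev 5: PC=0 idx=0 pred=N actual=N -> ctr[0]=0
Ev 6: PC=5 idx=2 pred=N actual=N -> ctr[2]=0
Ev 7: PC=5 idx=2 pred=N actual=T -> ctr[2]=1
Ev 8: PC=0 idx=0 pred=N actual=T -> ctr[0]=1
Ev 9: PC=0 idx=0 pred=N actual=T -> ctr[0]=2
Ev 10: PC=5 idx=2 pred=N actual=N -> ctr[2]=0
Ev 11: PC=5 idx=2 pred=N actual=T -> ctr[2]=1
Ev 12: PC=1 idx=1 pred=N actual=T -> ctr[1]=1

Answer: 2 1 1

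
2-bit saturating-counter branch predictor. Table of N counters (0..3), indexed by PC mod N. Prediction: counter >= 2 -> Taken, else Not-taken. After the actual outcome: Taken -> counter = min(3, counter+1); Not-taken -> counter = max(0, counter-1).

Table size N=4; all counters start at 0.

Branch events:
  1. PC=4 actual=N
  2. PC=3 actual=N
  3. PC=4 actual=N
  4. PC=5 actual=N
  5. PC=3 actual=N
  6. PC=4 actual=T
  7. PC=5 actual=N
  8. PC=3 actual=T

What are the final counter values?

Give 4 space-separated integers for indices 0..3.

Answer: 1 0 0 1

Derivation:
Ev 1: PC=4 idx=0 pred=N actual=N -> ctr[0]=0
Ev 2: PC=3 idx=3 pred=N actual=N -> ctr[3]=0
Ev 3: PC=4 idx=0 pred=N actual=N -> ctr[0]=0
Ev 4: PC=5 idx=1 pred=N actual=N -> ctr[1]=0
Ev 5: PC=3 idx=3 pred=N actual=N -> ctr[3]=0
Ev 6: PC=4 idx=0 pred=N actual=T -> ctr[0]=1
Ev 7: PC=5 idx=1 pred=N actual=N -> ctr[1]=0
Ev 8: PC=3 idx=3 pred=N actual=T -> ctr[3]=1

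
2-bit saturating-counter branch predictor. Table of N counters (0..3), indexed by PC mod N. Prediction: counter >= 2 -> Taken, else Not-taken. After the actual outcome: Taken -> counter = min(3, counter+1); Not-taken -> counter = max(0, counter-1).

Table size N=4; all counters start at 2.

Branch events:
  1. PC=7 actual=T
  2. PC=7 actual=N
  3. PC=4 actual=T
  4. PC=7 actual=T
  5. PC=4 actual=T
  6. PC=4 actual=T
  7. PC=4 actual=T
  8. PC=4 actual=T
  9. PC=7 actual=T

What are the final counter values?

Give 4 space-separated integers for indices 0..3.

Ev 1: PC=7 idx=3 pred=T actual=T -> ctr[3]=3
Ev 2: PC=7 idx=3 pred=T actual=N -> ctr[3]=2
Ev 3: PC=4 idx=0 pred=T actual=T -> ctr[0]=3
Ev 4: PC=7 idx=3 pred=T actual=T -> ctr[3]=3
Ev 5: PC=4 idx=0 pred=T actual=T -> ctr[0]=3
Ev 6: PC=4 idx=0 pred=T actual=T -> ctr[0]=3
Ev 7: PC=4 idx=0 pred=T actual=T -> ctr[0]=3
Ev 8: PC=4 idx=0 pred=T actual=T -> ctr[0]=3
Ev 9: PC=7 idx=3 pred=T actual=T -> ctr[3]=3

Answer: 3 2 2 3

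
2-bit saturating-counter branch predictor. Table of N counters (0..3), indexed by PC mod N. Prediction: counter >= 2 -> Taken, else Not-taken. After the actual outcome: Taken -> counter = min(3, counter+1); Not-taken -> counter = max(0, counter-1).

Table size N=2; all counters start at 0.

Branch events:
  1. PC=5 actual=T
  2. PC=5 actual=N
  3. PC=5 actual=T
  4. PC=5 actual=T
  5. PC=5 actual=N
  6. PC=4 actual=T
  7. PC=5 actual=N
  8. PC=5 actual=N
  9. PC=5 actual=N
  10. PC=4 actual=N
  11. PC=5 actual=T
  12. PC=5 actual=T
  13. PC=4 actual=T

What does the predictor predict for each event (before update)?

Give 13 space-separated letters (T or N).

Answer: N N N N T N N N N N N N N

Derivation:
Ev 1: PC=5 idx=1 pred=N actual=T -> ctr[1]=1
Ev 2: PC=5 idx=1 pred=N actual=N -> ctr[1]=0
Ev 3: PC=5 idx=1 pred=N actual=T -> ctr[1]=1
Ev 4: PC=5 idx=1 pred=N actual=T -> ctr[1]=2
Ev 5: PC=5 idx=1 pred=T actual=N -> ctr[1]=1
Ev 6: PC=4 idx=0 pred=N actual=T -> ctr[0]=1
Ev 7: PC=5 idx=1 pred=N actual=N -> ctr[1]=0
Ev 8: PC=5 idx=1 pred=N actual=N -> ctr[1]=0
Ev 9: PC=5 idx=1 pred=N actual=N -> ctr[1]=0
Ev 10: PC=4 idx=0 pred=N actual=N -> ctr[0]=0
Ev 11: PC=5 idx=1 pred=N actual=T -> ctr[1]=1
Ev 12: PC=5 idx=1 pred=N actual=T -> ctr[1]=2
Ev 13: PC=4 idx=0 pred=N actual=T -> ctr[0]=1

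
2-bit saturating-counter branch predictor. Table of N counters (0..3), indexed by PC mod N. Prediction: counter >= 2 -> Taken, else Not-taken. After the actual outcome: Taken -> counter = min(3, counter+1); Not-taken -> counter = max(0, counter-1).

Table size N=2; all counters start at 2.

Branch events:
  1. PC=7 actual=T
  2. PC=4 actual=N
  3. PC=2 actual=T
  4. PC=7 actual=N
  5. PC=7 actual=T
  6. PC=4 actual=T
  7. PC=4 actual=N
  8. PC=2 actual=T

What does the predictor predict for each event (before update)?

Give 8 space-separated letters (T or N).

Answer: T T N T T T T T

Derivation:
Ev 1: PC=7 idx=1 pred=T actual=T -> ctr[1]=3
Ev 2: PC=4 idx=0 pred=T actual=N -> ctr[0]=1
Ev 3: PC=2 idx=0 pred=N actual=T -> ctr[0]=2
Ev 4: PC=7 idx=1 pred=T actual=N -> ctr[1]=2
Ev 5: PC=7 idx=1 pred=T actual=T -> ctr[1]=3
Ev 6: PC=4 idx=0 pred=T actual=T -> ctr[0]=3
Ev 7: PC=4 idx=0 pred=T actual=N -> ctr[0]=2
Ev 8: PC=2 idx=0 pred=T actual=T -> ctr[0]=3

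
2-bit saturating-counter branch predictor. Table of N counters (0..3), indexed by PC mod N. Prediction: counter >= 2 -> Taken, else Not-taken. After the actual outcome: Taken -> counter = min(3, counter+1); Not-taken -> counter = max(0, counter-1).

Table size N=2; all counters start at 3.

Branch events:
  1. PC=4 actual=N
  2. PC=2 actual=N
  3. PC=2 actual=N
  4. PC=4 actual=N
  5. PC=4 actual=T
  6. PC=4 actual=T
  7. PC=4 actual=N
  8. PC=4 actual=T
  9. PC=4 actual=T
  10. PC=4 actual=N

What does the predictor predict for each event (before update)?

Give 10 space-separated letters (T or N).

Answer: T T N N N N T N T T

Derivation:
Ev 1: PC=4 idx=0 pred=T actual=N -> ctr[0]=2
Ev 2: PC=2 idx=0 pred=T actual=N -> ctr[0]=1
Ev 3: PC=2 idx=0 pred=N actual=N -> ctr[0]=0
Ev 4: PC=4 idx=0 pred=N actual=N -> ctr[0]=0
Ev 5: PC=4 idx=0 pred=N actual=T -> ctr[0]=1
Ev 6: PC=4 idx=0 pred=N actual=T -> ctr[0]=2
Ev 7: PC=4 idx=0 pred=T actual=N -> ctr[0]=1
Ev 8: PC=4 idx=0 pred=N actual=T -> ctr[0]=2
Ev 9: PC=4 idx=0 pred=T actual=T -> ctr[0]=3
Ev 10: PC=4 idx=0 pred=T actual=N -> ctr[0]=2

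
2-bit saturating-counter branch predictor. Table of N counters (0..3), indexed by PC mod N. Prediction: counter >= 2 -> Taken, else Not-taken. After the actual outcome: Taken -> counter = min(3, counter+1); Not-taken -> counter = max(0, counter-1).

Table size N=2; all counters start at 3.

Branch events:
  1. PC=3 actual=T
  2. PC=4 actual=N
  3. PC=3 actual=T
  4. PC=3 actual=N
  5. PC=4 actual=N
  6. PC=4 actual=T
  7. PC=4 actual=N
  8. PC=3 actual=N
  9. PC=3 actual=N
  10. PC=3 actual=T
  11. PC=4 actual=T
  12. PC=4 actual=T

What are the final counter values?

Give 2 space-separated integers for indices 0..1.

Answer: 3 1

Derivation:
Ev 1: PC=3 idx=1 pred=T actual=T -> ctr[1]=3
Ev 2: PC=4 idx=0 pred=T actual=N -> ctr[0]=2
Ev 3: PC=3 idx=1 pred=T actual=T -> ctr[1]=3
Ev 4: PC=3 idx=1 pred=T actual=N -> ctr[1]=2
Ev 5: PC=4 idx=0 pred=T actual=N -> ctr[0]=1
Ev 6: PC=4 idx=0 pred=N actual=T -> ctr[0]=2
Ev 7: PC=4 idx=0 pred=T actual=N -> ctr[0]=1
Ev 8: PC=3 idx=1 pred=T actual=N -> ctr[1]=1
Ev 9: PC=3 idx=1 pred=N actual=N -> ctr[1]=0
Ev 10: PC=3 idx=1 pred=N actual=T -> ctr[1]=1
Ev 11: PC=4 idx=0 pred=N actual=T -> ctr[0]=2
Ev 12: PC=4 idx=0 pred=T actual=T -> ctr[0]=3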